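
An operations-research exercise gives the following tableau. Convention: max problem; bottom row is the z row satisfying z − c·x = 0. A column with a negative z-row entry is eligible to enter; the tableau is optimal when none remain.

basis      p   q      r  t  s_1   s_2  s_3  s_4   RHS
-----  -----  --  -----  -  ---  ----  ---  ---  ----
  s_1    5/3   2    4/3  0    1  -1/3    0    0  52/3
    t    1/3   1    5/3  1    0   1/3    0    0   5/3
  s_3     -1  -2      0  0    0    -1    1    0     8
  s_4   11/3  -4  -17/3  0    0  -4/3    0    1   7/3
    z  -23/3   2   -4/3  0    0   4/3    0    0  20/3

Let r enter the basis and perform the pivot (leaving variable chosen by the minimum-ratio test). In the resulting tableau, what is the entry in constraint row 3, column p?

Ratio test on column r — row 1: (52/3)/(4/3) = 13; row 2: (5/3)/(5/3) = 1; row 3: entry 0 ≤ 0; row 4: entry -17/3 ≤ 0. Minimum is 1 at row 2 (t leaves); pivot element 5/3.
Divide row 2 by 5/3; eliminate column r from the other rows.
Row 3 update in column p: -1 − 0·(1/5) = -1.

-1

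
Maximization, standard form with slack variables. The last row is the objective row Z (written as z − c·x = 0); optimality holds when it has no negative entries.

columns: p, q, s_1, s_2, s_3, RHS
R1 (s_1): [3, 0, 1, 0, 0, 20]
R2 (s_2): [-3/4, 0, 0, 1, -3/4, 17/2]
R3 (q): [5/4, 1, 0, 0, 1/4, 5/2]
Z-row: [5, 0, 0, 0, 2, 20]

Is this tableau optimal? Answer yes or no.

yes

Every Z-row coefficient is ≥ 0, so the tableau is optimal.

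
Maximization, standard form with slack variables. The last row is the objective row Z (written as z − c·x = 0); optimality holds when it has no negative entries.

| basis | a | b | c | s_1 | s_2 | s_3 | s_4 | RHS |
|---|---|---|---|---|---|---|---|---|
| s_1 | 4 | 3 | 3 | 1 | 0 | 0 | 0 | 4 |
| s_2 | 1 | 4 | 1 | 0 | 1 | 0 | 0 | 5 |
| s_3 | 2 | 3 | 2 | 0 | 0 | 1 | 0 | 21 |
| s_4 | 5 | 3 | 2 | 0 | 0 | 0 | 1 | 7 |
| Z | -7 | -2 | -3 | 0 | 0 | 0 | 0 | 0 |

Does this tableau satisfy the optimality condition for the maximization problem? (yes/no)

The Z-row has a negative entry -7 in column a, so it is not optimal.

no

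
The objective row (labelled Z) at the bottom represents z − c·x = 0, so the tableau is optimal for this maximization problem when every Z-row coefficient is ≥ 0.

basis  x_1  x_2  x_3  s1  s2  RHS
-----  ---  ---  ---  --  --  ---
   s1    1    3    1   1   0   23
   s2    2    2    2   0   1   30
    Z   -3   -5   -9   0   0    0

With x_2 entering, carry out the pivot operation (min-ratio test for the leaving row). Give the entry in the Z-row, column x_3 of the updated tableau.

-22/3

Ratio test on column x_2 — row 1: 23/3 = 23/3; row 2: 30/2 = 15. Minimum is 23/3 at row 1 (s1 leaves); pivot element 3.
Divide row 1 by 3; eliminate column x_2 from the other rows.
Z-row update in column x_3: -9 − (-5)·(1/3) = -22/3.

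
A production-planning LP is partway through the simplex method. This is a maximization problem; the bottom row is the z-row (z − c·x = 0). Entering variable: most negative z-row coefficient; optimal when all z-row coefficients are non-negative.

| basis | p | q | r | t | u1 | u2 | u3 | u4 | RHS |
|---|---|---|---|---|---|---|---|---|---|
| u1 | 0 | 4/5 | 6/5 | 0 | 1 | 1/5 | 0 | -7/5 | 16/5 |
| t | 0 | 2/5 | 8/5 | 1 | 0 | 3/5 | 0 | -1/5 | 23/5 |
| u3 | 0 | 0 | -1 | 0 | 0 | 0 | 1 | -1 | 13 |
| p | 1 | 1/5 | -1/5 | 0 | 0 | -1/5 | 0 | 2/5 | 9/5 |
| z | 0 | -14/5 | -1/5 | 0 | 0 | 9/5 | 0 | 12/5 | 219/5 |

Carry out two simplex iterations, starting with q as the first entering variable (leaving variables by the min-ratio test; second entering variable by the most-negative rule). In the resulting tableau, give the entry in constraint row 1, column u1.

Ratio test on column q — row 1: (16/5)/(4/5) = 4; row 2: (23/5)/(2/5) = 23/2; row 3: entry 0 ≤ 0; row 4: (9/5)/(1/5) = 9. Minimum is 4 at row 1 (u1 leaves); pivot element 4/5.
Divide row 1 by 4/5; eliminate column q from the other rows.
Second iteration: most negative z-row entry is -5/2 in column u4, so u4 enters.
Ratio test on column u4 — row 1: entry -7/4 ≤ 0; row 2: 3/(1/2) = 6; row 3: entry -1 ≤ 0; row 4: 1/(3/4) = 4/3. Minimum is 4/3 at row 4 (p leaves); pivot element 3/4.
Divide row 4 by 3/4; eliminate column u4 from the other rows.
After both pivots, the entry at constraint row 1, column u1 is 2/3.

2/3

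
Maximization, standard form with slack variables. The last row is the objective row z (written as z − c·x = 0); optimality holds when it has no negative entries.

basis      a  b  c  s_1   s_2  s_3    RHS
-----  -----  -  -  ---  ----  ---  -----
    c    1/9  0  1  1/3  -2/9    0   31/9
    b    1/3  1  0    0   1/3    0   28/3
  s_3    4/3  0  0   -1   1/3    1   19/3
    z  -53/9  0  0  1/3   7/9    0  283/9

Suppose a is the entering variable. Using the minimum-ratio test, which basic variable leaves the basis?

Column a entries and ratios — c: (31/9)/(1/9) = 31; b: (28/3)/(1/3) = 28; s_3: (19/3)/(4/3) = 19/4.
Smallest ratio is 19/4 in the row of s_3, so s_3 leaves.

s_3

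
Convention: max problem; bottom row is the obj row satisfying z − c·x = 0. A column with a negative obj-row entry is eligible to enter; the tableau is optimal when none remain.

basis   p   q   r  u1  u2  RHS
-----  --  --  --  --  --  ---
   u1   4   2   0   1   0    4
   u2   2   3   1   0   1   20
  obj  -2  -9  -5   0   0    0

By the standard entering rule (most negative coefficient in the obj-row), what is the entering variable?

q

Negative obj-row entries: p: -2, q: -9, r: -5.
The most negative is -9 in column q, so q enters.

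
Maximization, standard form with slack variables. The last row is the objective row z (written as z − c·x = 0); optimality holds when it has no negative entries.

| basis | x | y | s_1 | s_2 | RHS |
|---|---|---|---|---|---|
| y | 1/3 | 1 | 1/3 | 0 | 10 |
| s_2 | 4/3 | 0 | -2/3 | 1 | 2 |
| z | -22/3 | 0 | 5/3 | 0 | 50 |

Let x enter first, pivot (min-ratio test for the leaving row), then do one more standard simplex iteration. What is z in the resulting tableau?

Ratio test on column x — row 1: 10/(1/3) = 30; row 2: 2/(4/3) = 3/2. Minimum is 3/2 at row 2 (s_2 leaves); pivot element 4/3.
Pivot on row 2; the z-row RHS becomes 50 − (-22/3)·(3/2) = 61.
Next entering variable (most negative z-row entry -2): s_1.
Ratio test on column s_1 — row 1: (19/2)/(1/2) = 19; row 2: entry -1/2 ≤ 0. Minimum is 19 at row 1 (y leaves); pivot element 1/2.
After the second pivot the z-row RHS is 61 − (-2)·19 = 99.

99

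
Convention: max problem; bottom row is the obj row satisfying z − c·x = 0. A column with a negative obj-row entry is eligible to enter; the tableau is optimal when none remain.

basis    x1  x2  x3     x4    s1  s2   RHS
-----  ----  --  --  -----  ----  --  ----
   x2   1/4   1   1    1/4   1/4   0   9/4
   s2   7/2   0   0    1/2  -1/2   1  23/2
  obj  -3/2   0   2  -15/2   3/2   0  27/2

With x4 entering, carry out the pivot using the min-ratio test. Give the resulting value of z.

81

Ratio test on column x4 — row 1: (9/4)/(1/4) = 9; row 2: (23/2)/(1/2) = 23. Minimum is 9 at row 1 (x2 leaves); pivot element 1/4.
Pivot on row 1; the obj-row RHS becomes 27/2 − (-15/2)·9 = 81.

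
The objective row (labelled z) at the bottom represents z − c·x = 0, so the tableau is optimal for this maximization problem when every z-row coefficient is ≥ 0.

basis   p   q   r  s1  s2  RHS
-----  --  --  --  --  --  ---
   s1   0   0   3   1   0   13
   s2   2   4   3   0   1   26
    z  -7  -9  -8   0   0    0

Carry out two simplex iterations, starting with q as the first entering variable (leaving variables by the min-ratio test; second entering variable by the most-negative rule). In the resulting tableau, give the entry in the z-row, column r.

Ratio test on column q — row 1: entry 0 ≤ 0; row 2: 26/4 = 13/2. Minimum is 13/2 at row 2 (s2 leaves); pivot element 4.
Divide row 2 by 4; eliminate column q from the other rows.
Second iteration: most negative z-row entry is -5/2 in column p, so p enters.
Ratio test on column p — row 1: entry 0 ≤ 0; row 2: (13/2)/(1/2) = 13. Minimum is 13 at row 2 (q leaves); pivot element 1/2.
Divide row 2 by 1/2; eliminate column p from the other rows.
After both pivots, the entry at the z-row, column r is 5/2.

5/2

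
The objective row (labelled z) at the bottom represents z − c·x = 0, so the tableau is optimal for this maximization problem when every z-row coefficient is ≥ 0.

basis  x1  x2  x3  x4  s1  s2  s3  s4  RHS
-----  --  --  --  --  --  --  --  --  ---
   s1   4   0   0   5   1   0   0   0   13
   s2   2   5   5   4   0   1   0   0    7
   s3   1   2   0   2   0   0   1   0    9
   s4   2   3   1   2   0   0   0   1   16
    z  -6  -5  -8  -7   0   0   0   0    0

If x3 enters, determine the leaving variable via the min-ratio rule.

s2

Column x3 entries and ratios — s1: 0 ≤ 0, skip; s2: 7/5 = 7/5; s3: 0 ≤ 0, skip; s4: 16/1 = 16.
Smallest ratio is 7/5 in the row of s2, so s2 leaves.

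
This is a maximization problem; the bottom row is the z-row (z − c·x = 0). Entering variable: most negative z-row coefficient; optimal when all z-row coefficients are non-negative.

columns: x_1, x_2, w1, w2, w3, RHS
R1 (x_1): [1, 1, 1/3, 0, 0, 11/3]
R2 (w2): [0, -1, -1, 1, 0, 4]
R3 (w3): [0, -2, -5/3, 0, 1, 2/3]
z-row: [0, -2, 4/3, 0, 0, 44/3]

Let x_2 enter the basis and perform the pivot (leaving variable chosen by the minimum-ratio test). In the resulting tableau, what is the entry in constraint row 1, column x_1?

1

Ratio test on column x_2 — row 1: (11/3)/1 = 11/3; row 2: entry -1 ≤ 0; row 3: entry -2 ≤ 0. Minimum is 11/3 at row 1 (x_1 leaves); pivot element 1.
Divide row 1 by 1; eliminate column x_2 from the other rows.
In the new row 1, the x_1 entry is the old entry divided by the pivot: 1/1 = 1.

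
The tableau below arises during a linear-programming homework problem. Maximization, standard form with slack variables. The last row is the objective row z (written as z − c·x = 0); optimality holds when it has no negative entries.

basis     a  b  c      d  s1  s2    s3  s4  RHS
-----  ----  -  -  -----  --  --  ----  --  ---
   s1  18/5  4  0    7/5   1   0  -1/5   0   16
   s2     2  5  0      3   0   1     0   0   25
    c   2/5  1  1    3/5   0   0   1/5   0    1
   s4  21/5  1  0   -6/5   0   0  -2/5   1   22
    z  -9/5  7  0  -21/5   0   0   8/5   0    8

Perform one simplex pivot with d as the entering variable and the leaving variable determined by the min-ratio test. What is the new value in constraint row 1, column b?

Ratio test on column d — row 1: 16/(7/5) = 80/7; row 2: 25/3 = 25/3; row 3: 1/(3/5) = 5/3; row 4: entry -6/5 ≤ 0. Minimum is 5/3 at row 3 (c leaves); pivot element 3/5.
Divide row 3 by 3/5; eliminate column d from the other rows.
Row 1 update in column b: 4 − (7/5)·(5/3) = 5/3.

5/3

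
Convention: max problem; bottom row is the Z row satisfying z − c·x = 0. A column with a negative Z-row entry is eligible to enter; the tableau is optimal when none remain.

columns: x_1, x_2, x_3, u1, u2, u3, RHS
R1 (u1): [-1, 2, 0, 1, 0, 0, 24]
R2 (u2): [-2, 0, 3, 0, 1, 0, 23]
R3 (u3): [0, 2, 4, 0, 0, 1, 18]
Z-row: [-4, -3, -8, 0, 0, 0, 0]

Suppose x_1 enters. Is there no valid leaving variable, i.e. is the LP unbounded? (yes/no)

Every constraint-row entry in column x_1 is ≤ 0, so increasing x_1 is unbounded.

yes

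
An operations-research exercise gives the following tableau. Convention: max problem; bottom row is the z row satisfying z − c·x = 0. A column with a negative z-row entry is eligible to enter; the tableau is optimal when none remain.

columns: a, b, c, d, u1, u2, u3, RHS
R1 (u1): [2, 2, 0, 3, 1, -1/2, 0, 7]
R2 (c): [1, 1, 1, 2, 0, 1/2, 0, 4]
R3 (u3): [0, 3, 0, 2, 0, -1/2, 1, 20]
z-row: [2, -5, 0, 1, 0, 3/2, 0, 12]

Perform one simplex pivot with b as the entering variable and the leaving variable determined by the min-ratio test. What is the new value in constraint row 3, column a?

-3

Ratio test on column b — row 1: 7/2 = 7/2; row 2: 4/1 = 4; row 3: 20/3 = 20/3. Minimum is 7/2 at row 1 (u1 leaves); pivot element 2.
Divide row 1 by 2; eliminate column b from the other rows.
Row 3 update in column a: 0 − 3·1 = -3.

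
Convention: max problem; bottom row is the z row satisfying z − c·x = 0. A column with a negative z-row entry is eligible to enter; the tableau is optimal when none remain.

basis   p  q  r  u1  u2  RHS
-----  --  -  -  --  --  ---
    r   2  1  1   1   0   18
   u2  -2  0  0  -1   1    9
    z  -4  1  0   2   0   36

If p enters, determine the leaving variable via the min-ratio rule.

r

Column p entries and ratios — r: 18/2 = 9; u2: -2 ≤ 0, skip.
Smallest ratio is 9 in the row of r, so r leaves.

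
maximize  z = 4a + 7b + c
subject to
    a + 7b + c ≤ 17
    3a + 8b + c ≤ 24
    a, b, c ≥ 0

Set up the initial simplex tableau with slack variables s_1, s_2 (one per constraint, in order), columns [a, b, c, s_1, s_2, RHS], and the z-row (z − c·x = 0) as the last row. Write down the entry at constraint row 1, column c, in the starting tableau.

1

Constraint 1 has coefficient 1 on c.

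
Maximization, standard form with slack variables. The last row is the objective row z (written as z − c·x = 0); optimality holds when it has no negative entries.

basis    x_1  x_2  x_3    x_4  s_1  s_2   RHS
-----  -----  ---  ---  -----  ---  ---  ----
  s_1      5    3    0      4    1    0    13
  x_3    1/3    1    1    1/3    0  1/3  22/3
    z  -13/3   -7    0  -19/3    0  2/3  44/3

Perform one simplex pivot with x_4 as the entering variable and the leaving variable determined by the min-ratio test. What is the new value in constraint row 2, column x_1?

Ratio test on column x_4 — row 1: 13/4 = 13/4; row 2: (22/3)/(1/3) = 22. Minimum is 13/4 at row 1 (s_1 leaves); pivot element 4.
Divide row 1 by 4; eliminate column x_4 from the other rows.
Row 2 update in column x_1: 1/3 − (1/3)·(5/4) = -1/12.

-1/12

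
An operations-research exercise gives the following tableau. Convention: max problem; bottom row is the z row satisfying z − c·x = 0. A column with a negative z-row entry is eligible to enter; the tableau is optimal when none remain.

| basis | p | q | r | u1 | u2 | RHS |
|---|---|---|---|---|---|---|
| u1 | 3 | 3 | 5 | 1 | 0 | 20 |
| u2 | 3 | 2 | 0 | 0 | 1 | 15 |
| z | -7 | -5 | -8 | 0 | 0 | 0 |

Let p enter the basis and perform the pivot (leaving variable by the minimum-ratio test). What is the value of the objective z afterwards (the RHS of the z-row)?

35

Ratio test on column p — row 1: 20/3 = 20/3; row 2: 15/3 = 5. Minimum is 5 at row 2 (u2 leaves); pivot element 3.
Pivot on row 2; the z-row RHS becomes 0 − (-7)·5 = 35.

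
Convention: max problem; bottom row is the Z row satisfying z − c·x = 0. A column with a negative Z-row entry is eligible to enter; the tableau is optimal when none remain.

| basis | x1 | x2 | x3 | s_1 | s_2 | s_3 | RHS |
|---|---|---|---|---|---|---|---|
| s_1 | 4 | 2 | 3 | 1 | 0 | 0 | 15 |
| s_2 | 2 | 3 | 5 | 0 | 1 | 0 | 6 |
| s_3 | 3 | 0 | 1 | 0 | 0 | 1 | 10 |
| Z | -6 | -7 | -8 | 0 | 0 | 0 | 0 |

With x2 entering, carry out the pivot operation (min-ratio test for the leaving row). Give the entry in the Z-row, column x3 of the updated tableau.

11/3

Ratio test on column x2 — row 1: 15/2 = 15/2; row 2: 6/3 = 2; row 3: entry 0 ≤ 0. Minimum is 2 at row 2 (s_2 leaves); pivot element 3.
Divide row 2 by 3; eliminate column x2 from the other rows.
Z-row update in column x3: -8 − (-7)·(5/3) = 11/3.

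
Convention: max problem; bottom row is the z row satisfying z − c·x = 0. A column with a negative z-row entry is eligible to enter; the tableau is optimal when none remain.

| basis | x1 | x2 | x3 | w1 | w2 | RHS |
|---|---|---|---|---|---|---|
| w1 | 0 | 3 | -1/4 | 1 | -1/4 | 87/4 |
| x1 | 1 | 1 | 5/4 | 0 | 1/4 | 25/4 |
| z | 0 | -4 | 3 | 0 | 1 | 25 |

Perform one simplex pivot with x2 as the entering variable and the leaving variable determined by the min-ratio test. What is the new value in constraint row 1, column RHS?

3

Ratio test on column x2 — row 1: (87/4)/3 = 29/4; row 2: (25/4)/1 = 25/4. Minimum is 25/4 at row 2 (x1 leaves); pivot element 1.
Divide row 2 by 1; eliminate column x2 from the other rows.
Row 1 update in column RHS: 87/4 − 3·(25/4) = 3.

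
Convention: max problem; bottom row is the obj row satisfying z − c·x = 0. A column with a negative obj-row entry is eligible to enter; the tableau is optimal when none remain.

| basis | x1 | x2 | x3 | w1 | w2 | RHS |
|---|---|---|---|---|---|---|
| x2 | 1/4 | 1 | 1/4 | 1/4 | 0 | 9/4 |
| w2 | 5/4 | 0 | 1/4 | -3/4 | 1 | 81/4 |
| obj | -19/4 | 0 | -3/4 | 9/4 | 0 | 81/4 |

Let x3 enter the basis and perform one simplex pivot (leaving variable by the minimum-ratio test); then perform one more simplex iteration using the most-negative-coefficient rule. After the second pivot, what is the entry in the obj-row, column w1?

Ratio test on column x3 — row 1: (9/4)/(1/4) = 9; row 2: (81/4)/(1/4) = 81. Minimum is 9 at row 1 (x2 leaves); pivot element 1/4.
Divide row 1 by 1/4; eliminate column x3 from the other rows.
Second iteration: most negative obj-row entry is -4 in column x1, so x1 enters.
Ratio test on column x1 — row 1: 9/1 = 9; row 2: 18/1 = 18. Minimum is 9 at row 1 (x3 leaves); pivot element 1.
Divide row 1 by 1; eliminate column x1 from the other rows.
After both pivots, the entry at the obj-row, column w1 is 7.

7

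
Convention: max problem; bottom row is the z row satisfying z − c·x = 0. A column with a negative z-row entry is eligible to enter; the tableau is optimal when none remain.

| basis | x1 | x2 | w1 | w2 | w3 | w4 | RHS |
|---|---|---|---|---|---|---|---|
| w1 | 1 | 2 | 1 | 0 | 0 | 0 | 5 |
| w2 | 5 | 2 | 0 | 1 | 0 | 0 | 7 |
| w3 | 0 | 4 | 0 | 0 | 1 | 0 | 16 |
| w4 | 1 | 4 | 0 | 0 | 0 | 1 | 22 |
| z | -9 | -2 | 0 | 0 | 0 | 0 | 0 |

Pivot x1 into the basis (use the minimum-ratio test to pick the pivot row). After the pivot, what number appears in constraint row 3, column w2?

Ratio test on column x1 — row 1: 5/1 = 5; row 2: 7/5 = 7/5; row 3: entry 0 ≤ 0; row 4: 22/1 = 22. Minimum is 7/5 at row 2 (w2 leaves); pivot element 5.
Divide row 2 by 5; eliminate column x1 from the other rows.
Row 3 update in column w2: 0 − 0·(1/5) = 0.

0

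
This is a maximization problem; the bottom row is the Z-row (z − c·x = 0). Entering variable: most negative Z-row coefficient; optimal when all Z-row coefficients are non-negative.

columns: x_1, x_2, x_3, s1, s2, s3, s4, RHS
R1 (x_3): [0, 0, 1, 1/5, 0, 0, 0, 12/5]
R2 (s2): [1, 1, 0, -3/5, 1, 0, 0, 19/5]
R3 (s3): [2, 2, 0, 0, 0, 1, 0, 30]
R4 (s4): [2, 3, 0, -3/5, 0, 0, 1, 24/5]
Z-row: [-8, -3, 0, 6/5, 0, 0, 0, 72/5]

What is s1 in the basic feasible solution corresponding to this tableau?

s1 is not in the basis, so in the current basic feasible solution s1 = 0.

0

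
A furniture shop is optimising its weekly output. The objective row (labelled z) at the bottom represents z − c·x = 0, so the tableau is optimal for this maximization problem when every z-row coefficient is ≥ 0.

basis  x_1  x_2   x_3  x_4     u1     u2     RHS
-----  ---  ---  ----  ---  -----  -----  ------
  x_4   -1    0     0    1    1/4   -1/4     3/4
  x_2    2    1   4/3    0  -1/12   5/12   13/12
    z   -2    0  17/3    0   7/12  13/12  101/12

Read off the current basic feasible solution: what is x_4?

x_4 is basic (row 1); its value is the RHS of that row, 3/4.

3/4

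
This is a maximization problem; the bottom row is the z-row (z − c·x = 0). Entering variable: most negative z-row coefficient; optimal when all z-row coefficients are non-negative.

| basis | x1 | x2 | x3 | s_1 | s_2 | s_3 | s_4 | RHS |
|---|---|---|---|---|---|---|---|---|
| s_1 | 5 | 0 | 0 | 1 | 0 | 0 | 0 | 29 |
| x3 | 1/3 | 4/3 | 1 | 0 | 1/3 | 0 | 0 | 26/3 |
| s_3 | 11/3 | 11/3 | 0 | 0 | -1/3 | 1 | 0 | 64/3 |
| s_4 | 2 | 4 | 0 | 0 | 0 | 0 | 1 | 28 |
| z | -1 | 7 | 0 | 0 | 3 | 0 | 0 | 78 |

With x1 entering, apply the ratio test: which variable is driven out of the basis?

s_1

Column x1 entries and ratios — s_1: 29/5 = 29/5; x3: (26/3)/(1/3) = 26; s_3: (64/3)/(11/3) = 64/11; s_4: 28/2 = 14.
Smallest ratio is 29/5 in the row of s_1, so s_1 leaves.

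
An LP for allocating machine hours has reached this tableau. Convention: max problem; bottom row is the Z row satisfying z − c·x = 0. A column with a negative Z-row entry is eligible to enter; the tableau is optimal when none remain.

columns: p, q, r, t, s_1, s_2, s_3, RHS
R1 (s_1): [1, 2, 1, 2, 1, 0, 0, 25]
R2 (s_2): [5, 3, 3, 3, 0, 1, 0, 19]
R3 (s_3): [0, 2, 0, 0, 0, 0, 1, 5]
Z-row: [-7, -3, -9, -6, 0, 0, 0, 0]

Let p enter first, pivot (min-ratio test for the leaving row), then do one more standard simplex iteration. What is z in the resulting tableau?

Ratio test on column p — row 1: 25/1 = 25; row 2: 19/5 = 19/5; row 3: entry 0 ≤ 0. Minimum is 19/5 at row 2 (s_2 leaves); pivot element 5.
Pivot on row 2; the Z-row RHS becomes 0 − (-7)·(19/5) = 133/5.
Next entering variable (most negative Z-row entry -24/5): r.
Ratio test on column r — row 1: (106/5)/(2/5) = 53; row 2: (19/5)/(3/5) = 19/3; row 3: entry 0 ≤ 0. Minimum is 19/3 at row 2 (p leaves); pivot element 3/5.
After the second pivot the Z-row RHS is 133/5 − (-24/5)·(19/3) = 57.

57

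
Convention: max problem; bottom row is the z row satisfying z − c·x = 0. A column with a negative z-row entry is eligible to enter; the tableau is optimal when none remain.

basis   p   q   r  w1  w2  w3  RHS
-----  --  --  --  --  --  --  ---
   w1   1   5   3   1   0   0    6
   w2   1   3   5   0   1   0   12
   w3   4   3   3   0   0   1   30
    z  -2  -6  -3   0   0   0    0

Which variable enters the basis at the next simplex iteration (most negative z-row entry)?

q

Negative z-row entries: p: -2, q: -6, r: -3.
The most negative is -6 in column q, so q enters.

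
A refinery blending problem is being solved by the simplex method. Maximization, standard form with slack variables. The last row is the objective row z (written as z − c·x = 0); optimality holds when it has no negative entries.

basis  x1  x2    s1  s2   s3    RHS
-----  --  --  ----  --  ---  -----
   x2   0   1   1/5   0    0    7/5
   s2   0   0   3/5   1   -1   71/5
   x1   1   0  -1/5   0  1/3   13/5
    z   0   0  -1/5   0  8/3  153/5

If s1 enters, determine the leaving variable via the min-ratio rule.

Column s1 entries and ratios — x2: (7/5)/(1/5) = 7; s2: (71/5)/(3/5) = 71/3; x1: -1/5 ≤ 0, skip.
Smallest ratio is 7 in the row of x2, so x2 leaves.

x2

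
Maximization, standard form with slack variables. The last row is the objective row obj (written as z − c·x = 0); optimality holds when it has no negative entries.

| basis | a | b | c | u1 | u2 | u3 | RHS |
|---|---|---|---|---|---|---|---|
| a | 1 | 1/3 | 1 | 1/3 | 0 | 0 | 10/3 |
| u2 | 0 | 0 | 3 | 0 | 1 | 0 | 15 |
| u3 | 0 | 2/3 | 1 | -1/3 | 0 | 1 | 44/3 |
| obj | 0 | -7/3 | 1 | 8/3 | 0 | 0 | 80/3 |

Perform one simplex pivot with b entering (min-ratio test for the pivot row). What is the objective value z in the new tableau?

50

Ratio test on column b — row 1: (10/3)/(1/3) = 10; row 2: entry 0 ≤ 0; row 3: (44/3)/(2/3) = 22. Minimum is 10 at row 1 (a leaves); pivot element 1/3.
Pivot on row 1; the obj-row RHS becomes 80/3 − (-7/3)·10 = 50.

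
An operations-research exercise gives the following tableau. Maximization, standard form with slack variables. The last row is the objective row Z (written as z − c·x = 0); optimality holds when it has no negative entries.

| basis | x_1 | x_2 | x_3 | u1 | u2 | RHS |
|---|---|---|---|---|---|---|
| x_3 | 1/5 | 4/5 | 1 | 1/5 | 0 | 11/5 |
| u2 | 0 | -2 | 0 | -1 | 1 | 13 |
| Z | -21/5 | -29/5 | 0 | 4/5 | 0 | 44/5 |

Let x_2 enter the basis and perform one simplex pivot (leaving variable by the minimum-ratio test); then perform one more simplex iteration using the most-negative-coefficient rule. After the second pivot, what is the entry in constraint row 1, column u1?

1

Ratio test on column x_2 — row 1: (11/5)/(4/5) = 11/4; row 2: entry -2 ≤ 0. Minimum is 11/4 at row 1 (x_3 leaves); pivot element 4/5.
Divide row 1 by 4/5; eliminate column x_2 from the other rows.
Second iteration: most negative Z-row entry is -11/4 in column x_1, so x_1 enters.
Ratio test on column x_1 — row 1: (11/4)/(1/4) = 11; row 2: (37/2)/(1/2) = 37. Minimum is 11 at row 1 (x_2 leaves); pivot element 1/4.
Divide row 1 by 1/4; eliminate column x_1 from the other rows.
After both pivots, the entry at constraint row 1, column u1 is 1.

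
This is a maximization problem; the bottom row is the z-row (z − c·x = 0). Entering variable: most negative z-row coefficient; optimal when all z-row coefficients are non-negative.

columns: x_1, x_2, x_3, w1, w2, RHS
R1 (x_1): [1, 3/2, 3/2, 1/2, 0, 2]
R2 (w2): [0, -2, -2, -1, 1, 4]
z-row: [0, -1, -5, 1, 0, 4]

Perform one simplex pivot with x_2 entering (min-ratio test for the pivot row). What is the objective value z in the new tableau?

16/3

Ratio test on column x_2 — row 1: 2/(3/2) = 4/3; row 2: entry -2 ≤ 0. Minimum is 4/3 at row 1 (x_1 leaves); pivot element 3/2.
Pivot on row 1; the z-row RHS becomes 4 − (-1)·(4/3) = 16/3.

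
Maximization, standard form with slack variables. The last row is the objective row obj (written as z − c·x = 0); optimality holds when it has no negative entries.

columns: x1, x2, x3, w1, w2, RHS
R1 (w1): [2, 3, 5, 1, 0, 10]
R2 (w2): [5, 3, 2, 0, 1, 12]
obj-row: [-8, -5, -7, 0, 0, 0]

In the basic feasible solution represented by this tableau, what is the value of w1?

w1 is basic (row 1); its value is the RHS of that row, 10.

10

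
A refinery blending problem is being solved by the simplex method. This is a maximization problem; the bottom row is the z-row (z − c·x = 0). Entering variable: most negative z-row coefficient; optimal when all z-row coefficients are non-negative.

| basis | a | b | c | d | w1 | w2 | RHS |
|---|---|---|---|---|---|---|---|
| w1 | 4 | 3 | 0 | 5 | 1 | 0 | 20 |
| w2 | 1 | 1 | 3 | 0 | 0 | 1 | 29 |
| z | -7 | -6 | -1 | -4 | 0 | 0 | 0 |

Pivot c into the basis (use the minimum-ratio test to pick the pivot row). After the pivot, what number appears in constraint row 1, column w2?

Ratio test on column c — row 1: entry 0 ≤ 0; row 2: 29/3 = 29/3. Minimum is 29/3 at row 2 (w2 leaves); pivot element 3.
Divide row 2 by 3; eliminate column c from the other rows.
Row 1 update in column w2: 0 − 0·(1/3) = 0.

0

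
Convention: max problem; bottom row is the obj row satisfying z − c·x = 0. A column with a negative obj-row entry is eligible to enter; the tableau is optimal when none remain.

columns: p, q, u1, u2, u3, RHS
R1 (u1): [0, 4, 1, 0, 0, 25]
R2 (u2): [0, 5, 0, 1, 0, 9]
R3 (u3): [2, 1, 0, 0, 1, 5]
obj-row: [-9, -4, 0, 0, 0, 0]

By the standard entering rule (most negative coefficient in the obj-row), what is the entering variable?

p

Negative obj-row entries: p: -9, q: -4.
The most negative is -9 in column p, so p enters.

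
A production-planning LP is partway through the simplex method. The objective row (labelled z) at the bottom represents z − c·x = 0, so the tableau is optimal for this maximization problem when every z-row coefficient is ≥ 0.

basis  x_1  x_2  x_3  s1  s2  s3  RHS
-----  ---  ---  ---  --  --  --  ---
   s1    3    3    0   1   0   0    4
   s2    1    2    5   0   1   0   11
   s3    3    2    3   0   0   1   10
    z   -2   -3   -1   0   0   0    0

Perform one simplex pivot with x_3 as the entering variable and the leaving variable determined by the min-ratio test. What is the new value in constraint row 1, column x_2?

3

Ratio test on column x_3 — row 1: entry 0 ≤ 0; row 2: 11/5 = 11/5; row 3: 10/3 = 10/3. Minimum is 11/5 at row 2 (s2 leaves); pivot element 5.
Divide row 2 by 5; eliminate column x_3 from the other rows.
Row 1 update in column x_2: 3 − 0·(2/5) = 3.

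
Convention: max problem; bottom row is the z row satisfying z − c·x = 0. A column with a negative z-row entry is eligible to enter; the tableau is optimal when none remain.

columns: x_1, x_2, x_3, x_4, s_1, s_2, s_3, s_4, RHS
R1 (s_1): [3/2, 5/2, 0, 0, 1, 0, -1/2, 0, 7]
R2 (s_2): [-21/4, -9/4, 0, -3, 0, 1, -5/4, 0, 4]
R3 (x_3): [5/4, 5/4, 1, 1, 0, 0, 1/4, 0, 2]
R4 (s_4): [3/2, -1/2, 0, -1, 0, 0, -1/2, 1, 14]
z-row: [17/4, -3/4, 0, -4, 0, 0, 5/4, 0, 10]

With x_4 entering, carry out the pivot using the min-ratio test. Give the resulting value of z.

Ratio test on column x_4 — row 1: entry 0 ≤ 0; row 2: entry -3 ≤ 0; row 3: 2/1 = 2; row 4: entry -1 ≤ 0. Minimum is 2 at row 3 (x_3 leaves); pivot element 1.
Pivot on row 3; the z-row RHS becomes 10 − (-4)·2 = 18.

18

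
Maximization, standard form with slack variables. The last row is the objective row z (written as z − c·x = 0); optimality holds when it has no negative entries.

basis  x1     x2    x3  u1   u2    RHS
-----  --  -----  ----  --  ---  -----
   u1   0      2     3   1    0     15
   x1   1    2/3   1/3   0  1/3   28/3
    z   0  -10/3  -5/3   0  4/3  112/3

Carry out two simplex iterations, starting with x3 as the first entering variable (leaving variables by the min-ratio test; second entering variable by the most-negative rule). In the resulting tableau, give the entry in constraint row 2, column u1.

-1/3

Ratio test on column x3 — row 1: 15/3 = 5; row 2: (28/3)/(1/3) = 28. Minimum is 5 at row 1 (u1 leaves); pivot element 3.
Divide row 1 by 3; eliminate column x3 from the other rows.
Second iteration: most negative z-row entry is -20/9 in column x2, so x2 enters.
Ratio test on column x2 — row 1: 5/(2/3) = 15/2; row 2: (23/3)/(4/9) = 69/4. Minimum is 15/2 at row 1 (x3 leaves); pivot element 2/3.
Divide row 1 by 2/3; eliminate column x2 from the other rows.
After both pivots, the entry at constraint row 2, column u1 is -1/3.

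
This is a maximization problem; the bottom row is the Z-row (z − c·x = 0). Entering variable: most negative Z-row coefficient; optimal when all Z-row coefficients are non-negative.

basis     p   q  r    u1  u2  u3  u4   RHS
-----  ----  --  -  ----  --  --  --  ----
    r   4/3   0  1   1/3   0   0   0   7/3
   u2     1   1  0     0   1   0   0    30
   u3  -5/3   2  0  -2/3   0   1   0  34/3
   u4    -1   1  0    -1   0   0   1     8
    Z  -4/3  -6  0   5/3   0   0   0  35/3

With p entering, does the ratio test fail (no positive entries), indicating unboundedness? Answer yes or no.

no

Column p has positive entries in row(s) 1, 2, so the ratio test bounds it — not unbounded.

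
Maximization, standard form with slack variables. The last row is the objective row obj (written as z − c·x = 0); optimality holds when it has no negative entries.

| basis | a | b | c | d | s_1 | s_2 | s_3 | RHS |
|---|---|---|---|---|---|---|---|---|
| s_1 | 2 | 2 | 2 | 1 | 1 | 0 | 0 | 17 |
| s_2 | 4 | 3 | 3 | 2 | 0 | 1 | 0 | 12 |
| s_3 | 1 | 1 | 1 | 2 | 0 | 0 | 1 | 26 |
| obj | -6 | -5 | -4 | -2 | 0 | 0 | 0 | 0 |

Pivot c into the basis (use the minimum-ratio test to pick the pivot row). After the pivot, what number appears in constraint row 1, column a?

Ratio test on column c — row 1: 17/2 = 17/2; row 2: 12/3 = 4; row 3: 26/1 = 26. Minimum is 4 at row 2 (s_2 leaves); pivot element 3.
Divide row 2 by 3; eliminate column c from the other rows.
Row 1 update in column a: 2 − 2·(4/3) = -2/3.

-2/3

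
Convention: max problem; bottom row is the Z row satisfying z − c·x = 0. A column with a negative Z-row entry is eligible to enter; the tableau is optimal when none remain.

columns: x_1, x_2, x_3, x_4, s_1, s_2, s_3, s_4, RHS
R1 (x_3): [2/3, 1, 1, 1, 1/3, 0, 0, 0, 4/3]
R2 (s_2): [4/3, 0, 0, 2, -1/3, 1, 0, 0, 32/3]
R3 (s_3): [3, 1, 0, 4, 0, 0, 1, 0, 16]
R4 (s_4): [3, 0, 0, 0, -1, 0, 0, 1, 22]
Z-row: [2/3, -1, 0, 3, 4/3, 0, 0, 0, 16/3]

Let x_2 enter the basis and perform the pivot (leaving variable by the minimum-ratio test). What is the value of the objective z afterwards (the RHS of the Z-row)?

Ratio test on column x_2 — row 1: (4/3)/1 = 4/3; row 2: entry 0 ≤ 0; row 3: 16/1 = 16; row 4: entry 0 ≤ 0. Minimum is 4/3 at row 1 (x_3 leaves); pivot element 1.
Pivot on row 1; the Z-row RHS becomes 16/3 − (-1)·(4/3) = 20/3.

20/3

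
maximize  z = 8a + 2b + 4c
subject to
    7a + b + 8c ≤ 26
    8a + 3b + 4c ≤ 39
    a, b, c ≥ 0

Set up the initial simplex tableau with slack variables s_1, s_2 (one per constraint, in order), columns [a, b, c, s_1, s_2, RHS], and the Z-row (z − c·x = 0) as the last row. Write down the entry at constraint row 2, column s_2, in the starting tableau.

Slack s_2 belongs to constraint 2; its column is the unit vector e_2, so the entry in row 2 is 1.

1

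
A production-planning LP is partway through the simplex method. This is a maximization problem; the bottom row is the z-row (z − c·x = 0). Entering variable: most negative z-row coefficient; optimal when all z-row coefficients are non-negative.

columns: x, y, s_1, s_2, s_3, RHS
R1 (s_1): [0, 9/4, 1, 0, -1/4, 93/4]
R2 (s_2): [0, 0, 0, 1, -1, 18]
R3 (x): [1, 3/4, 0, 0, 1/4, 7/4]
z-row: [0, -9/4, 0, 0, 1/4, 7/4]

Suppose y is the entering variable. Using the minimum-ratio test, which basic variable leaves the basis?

x

Column y entries and ratios — s_1: (93/4)/(9/4) = 31/3; s_2: 0 ≤ 0, skip; x: (7/4)/(3/4) = 7/3.
Smallest ratio is 7/3 in the row of x, so x leaves.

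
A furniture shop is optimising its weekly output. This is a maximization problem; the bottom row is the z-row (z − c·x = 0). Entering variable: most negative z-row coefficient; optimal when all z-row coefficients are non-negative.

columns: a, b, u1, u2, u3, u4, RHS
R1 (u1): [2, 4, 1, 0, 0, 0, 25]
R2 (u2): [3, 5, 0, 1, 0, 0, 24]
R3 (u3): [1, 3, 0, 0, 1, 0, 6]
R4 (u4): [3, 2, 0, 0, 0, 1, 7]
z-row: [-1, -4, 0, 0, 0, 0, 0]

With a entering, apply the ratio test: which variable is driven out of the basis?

u4

Column a entries and ratios — u1: 25/2 = 25/2; u2: 24/3 = 8; u3: 6/1 = 6; u4: 7/3 = 7/3.
Smallest ratio is 7/3 in the row of u4, so u4 leaves.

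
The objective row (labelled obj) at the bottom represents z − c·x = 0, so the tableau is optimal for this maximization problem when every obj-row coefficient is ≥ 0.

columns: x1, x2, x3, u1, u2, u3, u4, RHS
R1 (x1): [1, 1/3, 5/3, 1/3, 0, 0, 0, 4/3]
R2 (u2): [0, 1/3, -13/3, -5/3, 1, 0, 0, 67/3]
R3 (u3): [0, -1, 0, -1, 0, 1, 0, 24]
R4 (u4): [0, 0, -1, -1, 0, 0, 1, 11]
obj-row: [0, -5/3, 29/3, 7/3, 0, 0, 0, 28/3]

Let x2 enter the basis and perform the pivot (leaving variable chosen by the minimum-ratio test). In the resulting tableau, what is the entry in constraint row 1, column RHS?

4

Ratio test on column x2 — row 1: (4/3)/(1/3) = 4; row 2: (67/3)/(1/3) = 67; row 3: entry -1 ≤ 0; row 4: entry 0 ≤ 0. Minimum is 4 at row 1 (x1 leaves); pivot element 1/3.
Divide row 1 by 1/3; eliminate column x2 from the other rows.
In the new row 1, the RHS entry is the old entry divided by the pivot: (4/3)/(1/3) = 4.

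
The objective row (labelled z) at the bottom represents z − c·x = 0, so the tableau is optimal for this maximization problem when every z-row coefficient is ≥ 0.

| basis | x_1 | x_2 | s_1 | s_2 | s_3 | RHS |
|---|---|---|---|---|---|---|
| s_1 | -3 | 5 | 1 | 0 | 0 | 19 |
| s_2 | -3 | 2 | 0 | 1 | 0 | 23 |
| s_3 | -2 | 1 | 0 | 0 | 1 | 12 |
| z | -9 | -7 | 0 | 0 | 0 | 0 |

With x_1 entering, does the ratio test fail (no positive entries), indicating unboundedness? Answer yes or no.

Every constraint-row entry in column x_1 is ≤ 0, so increasing x_1 is unbounded.

yes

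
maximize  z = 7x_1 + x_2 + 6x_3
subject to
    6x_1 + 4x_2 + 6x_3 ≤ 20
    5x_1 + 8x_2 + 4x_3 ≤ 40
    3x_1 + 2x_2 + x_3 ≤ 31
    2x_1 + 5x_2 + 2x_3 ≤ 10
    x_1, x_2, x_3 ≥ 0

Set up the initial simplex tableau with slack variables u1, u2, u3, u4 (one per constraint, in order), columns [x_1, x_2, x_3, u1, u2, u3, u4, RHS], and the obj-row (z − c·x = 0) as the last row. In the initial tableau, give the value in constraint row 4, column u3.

0

Slack u3 belongs to constraint 3; its column is the unit vector e_3, so the entry in row 4 is 0.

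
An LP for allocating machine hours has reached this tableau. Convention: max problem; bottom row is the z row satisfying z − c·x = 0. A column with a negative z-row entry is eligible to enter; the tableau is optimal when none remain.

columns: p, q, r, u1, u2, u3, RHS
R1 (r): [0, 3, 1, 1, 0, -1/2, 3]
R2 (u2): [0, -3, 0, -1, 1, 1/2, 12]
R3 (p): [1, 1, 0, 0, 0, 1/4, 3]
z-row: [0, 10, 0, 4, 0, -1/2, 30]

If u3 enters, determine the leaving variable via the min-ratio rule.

p

Column u3 entries and ratios — r: -1/2 ≤ 0, skip; u2: 12/(1/2) = 24; p: 3/(1/4) = 12.
Smallest ratio is 12 in the row of p, so p leaves.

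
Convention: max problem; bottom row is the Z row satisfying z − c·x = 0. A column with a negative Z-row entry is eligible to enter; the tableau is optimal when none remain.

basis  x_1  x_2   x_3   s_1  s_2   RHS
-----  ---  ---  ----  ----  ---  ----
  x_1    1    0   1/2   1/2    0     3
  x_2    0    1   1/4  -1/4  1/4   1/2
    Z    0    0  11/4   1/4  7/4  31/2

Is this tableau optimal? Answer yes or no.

Every Z-row coefficient is ≥ 0, so the tableau is optimal.

yes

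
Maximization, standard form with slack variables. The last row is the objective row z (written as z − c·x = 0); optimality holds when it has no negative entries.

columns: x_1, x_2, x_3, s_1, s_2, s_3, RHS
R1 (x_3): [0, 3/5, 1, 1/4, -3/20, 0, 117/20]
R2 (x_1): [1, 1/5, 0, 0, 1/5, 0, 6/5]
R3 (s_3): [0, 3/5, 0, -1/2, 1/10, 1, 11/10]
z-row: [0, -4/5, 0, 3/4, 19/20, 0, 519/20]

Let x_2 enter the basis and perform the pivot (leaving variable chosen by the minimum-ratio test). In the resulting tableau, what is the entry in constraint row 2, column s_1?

1/6

Ratio test on column x_2 — row 1: (117/20)/(3/5) = 39/4; row 2: (6/5)/(1/5) = 6; row 3: (11/10)/(3/5) = 11/6. Minimum is 11/6 at row 3 (s_3 leaves); pivot element 3/5.
Divide row 3 by 3/5; eliminate column x_2 from the other rows.
Row 2 update in column s_1: 0 − (1/5)·(-5/6) = 1/6.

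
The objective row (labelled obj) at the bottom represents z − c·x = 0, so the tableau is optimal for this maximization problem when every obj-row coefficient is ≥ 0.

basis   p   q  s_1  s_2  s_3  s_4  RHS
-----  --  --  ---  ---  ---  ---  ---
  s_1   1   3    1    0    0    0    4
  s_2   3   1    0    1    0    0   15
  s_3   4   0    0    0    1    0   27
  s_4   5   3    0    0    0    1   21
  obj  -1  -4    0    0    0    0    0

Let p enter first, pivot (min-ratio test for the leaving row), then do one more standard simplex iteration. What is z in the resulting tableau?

Ratio test on column p — row 1: 4/1 = 4; row 2: 15/3 = 5; row 3: 27/4 = 27/4; row 4: 21/5 = 21/5. Minimum is 4 at row 1 (s_1 leaves); pivot element 1.
Pivot on row 1; the obj-row RHS becomes 0 − (-1)·4 = 4.
Next entering variable (most negative obj-row entry -1): q.
Ratio test on column q — row 1: 4/3 = 4/3; row 2: entry -8 ≤ 0; row 3: entry -12 ≤ 0; row 4: entry -12 ≤ 0. Minimum is 4/3 at row 1 (p leaves); pivot element 3.
After the second pivot the obj-row RHS is 4 − (-1)·(4/3) = 16/3.

16/3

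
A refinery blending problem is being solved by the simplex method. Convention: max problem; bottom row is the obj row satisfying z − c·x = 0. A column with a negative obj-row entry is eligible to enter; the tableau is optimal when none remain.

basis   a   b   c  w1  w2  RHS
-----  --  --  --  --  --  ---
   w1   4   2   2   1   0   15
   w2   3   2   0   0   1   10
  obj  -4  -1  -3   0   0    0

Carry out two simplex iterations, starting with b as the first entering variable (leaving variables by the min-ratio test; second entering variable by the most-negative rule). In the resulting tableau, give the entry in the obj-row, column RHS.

25/2

Ratio test on column b — row 1: 15/2 = 15/2; row 2: 10/2 = 5. Minimum is 5 at row 2 (w2 leaves); pivot element 2.
Divide row 2 by 2; eliminate column b from the other rows.
Second iteration: most negative obj-row entry is -3 in column c, so c enters.
Ratio test on column c — row 1: 5/2 = 5/2; row 2: entry 0 ≤ 0. Minimum is 5/2 at row 1 (w1 leaves); pivot element 2.
Divide row 1 by 2; eliminate column c from the other rows.
After both pivots, the entry at the obj-row, column RHS is 25/2.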